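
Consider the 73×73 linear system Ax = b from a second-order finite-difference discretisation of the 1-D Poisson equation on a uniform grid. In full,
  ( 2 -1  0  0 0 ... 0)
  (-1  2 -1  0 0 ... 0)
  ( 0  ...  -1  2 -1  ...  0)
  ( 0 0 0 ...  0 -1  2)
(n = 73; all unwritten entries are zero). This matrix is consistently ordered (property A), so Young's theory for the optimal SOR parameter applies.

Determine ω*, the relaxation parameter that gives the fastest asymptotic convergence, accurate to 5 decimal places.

spectrum of D⁻¹(L+U) = {cos(kπ/74) : 1≤k≤73}; ρ_J = cos(π/74) = 0.99910.
√(1 − cos²(π/74)) = sin(π/74) ≈ 0.042441.
ω* = 2 / (1 + 0.042441) = 2 / 1.042441 ≈ 1.91857.
ρ(B_{ω*}) = ω*−1 = 0.91857

ω* = 1.91857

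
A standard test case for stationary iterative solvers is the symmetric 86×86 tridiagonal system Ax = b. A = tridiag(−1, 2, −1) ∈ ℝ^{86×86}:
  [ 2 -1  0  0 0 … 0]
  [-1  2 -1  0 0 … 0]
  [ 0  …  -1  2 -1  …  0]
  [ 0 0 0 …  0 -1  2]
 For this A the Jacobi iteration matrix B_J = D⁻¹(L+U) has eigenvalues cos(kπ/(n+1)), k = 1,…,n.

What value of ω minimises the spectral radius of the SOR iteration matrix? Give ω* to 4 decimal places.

ω* = 1.9303

ρ_J = max_k |cos(kπ/87)| = cos(π/87) = 0.9993
1 − cos²(π/87) = sin²(π/87) ⇒ √(1−ρ_J²) = sin(π/87) = 0.03610.
Young: ω* = 2/(1+√(1−ρ_J²)) = 2/(1+0.03610) = 2/1.03610 = 1.9303.
ρ_SOR = ω* − 1 ≈ 0.9303.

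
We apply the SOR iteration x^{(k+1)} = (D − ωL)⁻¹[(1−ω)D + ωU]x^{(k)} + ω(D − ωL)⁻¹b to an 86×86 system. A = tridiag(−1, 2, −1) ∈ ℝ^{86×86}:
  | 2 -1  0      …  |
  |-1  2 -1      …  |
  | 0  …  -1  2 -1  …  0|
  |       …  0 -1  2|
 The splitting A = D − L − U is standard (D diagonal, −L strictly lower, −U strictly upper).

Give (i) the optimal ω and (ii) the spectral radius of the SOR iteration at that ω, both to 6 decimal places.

ω* = 1.930311, ρ_SOR = 0.930311

½·tridiag(1,0,1) at n=86: λ_k = cos(kπ/87); max |λ| at k=1 ⇒ ρ_J = cos(π/87) ≈ 0.999348.
√(1−ρ_J²) = |sin(π/87)| = 0.0361024
ω* = 2 / (1 + 0.0361024) = 2 / 1.0361024 ≈ 1.930311.
ρ_SOR = ω* − 1 ≈ 0.930311.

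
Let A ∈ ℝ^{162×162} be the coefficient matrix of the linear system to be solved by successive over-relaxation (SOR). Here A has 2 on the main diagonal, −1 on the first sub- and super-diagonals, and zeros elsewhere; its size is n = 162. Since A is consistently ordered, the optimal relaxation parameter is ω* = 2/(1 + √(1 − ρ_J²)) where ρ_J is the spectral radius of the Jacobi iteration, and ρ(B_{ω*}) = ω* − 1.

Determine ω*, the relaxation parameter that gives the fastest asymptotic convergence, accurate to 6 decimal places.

ω* = 1.962184

B_J for the 162×162 system has eigenvalues cos(kπ/163); ρ_J = cos(π/163) = 0.999814.
√(1−ρ_J²) simplifies to sin(π/163) = 0.0192724.
[ω*] 2 ÷ (1 + 0.0192724) = 2 ÷ 1.0192724 = 1.962184.
ρ(B_{ω*}) = ω*−1 = 0.962184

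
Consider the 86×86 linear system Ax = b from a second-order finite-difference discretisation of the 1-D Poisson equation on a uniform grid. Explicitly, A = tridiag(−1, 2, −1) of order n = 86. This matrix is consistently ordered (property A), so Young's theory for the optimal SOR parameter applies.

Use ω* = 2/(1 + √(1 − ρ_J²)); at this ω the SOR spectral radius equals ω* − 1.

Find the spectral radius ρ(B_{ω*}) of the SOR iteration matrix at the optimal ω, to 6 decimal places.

ρ_SOR = 0.930311

B_J for the 86×86 system has eigenvalues cos(kπ/87); ρ_J = cos(π/87) = 0.999348.
1 − cos²(π/87) = sin²(π/87) ⇒ √(1−ρ_J²) = sin(π/87) = 0.0361024.
[ω*] 2 ÷ (1 + 0.0361024) = 2 ÷ 1.0361024 = 1.930311.
ρ(B_{ω*}) = ω*−1 = 0.930311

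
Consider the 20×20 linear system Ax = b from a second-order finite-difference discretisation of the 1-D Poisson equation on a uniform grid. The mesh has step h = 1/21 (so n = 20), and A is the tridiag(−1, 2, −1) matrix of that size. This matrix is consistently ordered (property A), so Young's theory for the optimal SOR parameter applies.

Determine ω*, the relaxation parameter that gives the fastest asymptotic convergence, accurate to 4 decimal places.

spectrum of D⁻¹(L+U) = {cos(kπ/21) : 1≤k≤20}; ρ_J = cos(π/21) = 0.9888.
√(1−ρ_J²) simplifies to sin(π/21) = 0.14904.
ω* = 2/(1+0.14904) = 1.7406
ρ_SOR = ω* − 1 ≈ 0.7406.

ω* = 1.7406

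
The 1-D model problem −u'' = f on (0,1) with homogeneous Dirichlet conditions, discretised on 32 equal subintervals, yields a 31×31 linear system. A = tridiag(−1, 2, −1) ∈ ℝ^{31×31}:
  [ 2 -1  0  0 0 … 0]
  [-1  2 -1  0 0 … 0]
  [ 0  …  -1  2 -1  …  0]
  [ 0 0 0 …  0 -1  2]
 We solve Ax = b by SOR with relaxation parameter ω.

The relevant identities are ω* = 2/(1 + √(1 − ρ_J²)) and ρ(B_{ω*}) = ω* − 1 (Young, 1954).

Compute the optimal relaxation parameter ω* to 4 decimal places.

B_J for the 31×31 system has eigenvalues cos(kπ/32); ρ_J = cos(π/32) = 0.9952.
√(1−ρ_J²) simplifies to sin(π/32) = 0.09802.
Then 2/(1+√(1−ρ_J²)) = 2/(1+0.09802); ω* = 2/1.09802 = 1.8215.
and ρ(B_{ω*}) = 1.8215 − 1 = 0.8215.

ω* = 1.8215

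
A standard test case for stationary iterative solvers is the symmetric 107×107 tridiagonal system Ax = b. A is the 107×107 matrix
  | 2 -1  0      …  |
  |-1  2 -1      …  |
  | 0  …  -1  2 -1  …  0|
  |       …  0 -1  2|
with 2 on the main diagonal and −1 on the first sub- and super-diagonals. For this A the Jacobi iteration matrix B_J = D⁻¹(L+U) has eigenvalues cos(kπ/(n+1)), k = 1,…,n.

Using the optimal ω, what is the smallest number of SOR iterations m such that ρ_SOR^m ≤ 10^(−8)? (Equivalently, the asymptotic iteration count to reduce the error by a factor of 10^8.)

B_J for the 107×107 system has eigenvalues cos(kπ/108); ρ_J = cos(π/108) = 0.9995770.
√(1−ρ_J²) simplifies to sin(π/108) = 0.0290847.
So ω* = 2/1.0290847 = 1.9434746 (Young).
and ρ(B_{ω*}) = 1.9434746 − 1 = 0.9434746.
ρ_SOR^m ≤ 10^(−8) ⇔ m ≥ 8·ln10/(−ln 0.9434746) = 18.4207/0.0581858 = 316.584; m = ⌈316.584⌉ = 317.

m = 317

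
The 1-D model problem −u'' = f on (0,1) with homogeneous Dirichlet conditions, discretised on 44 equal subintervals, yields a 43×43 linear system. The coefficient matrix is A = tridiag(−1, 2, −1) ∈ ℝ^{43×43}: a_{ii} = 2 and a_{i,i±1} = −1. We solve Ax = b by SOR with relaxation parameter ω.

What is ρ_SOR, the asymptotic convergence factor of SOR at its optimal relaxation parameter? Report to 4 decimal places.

n=43: λ(B_J) = 1 − λ(A)/2 = cos(kπ/44); k=1 gives ρ_J = 0.9975.
√(1−ρ_J²) simplifies to sin(π/44) = 0.07134.
[ω*] 2 ÷ (1 + 0.07134) = 2 ÷ 1.07134 = 1.8668.
At ω = 1.8668 every |λ(B_ω)| = ω−1, so ρ_SOR = 0.8668.

ρ_SOR = 0.8668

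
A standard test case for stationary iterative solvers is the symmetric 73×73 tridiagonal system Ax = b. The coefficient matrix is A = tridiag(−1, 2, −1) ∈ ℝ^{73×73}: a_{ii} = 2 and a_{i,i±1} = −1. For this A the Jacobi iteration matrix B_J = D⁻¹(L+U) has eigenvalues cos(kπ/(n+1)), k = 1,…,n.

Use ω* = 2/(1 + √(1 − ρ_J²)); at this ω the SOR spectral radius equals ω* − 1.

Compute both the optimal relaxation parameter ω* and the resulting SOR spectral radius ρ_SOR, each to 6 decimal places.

ω* = 1.918573, ρ_SOR = 0.918573

½·tridiag(1,0,1) at n=73: λ_k = cos(kπ/74); max |λ| at k=1 ⇒ ρ_J = cos(π/74) ≈ 0.999099.
√(1−ρ_J²) = |sin(π/74)| = 0.0424412
Then 2/(1+√(1−ρ_J²)) = 2/(1+0.0424412); ω* = 2/1.0424412 = 1.918573.
At ω = 1.918573 every |λ(B_ω)| = ω−1, so ρ_SOR = 0.918573.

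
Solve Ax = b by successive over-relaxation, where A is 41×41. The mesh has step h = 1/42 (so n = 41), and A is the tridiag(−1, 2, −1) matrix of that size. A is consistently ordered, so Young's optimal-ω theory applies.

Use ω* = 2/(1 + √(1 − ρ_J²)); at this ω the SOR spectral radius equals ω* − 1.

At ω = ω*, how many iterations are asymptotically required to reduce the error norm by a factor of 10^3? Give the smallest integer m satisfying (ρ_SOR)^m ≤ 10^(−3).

m = 47

[ρ_J] n=41: ρ(B_J) = cos(π/(n+1)) = cos(π/42) = 0.9972038.
root = sin(π/42) = 0.0747301  (since 1−cos² = sin²).
ω* = 2/(1 + 0.0747301) = 2/1.0747301 = 1.8609323.
[ρ_SOR] ω* − 1 = 0.8609323.
3·ln10 = 6.90776; −ln(0.8609323) = 0.149739; m = ⌈6.90776/0.149739⌉ = ⌈46.132⌉ = 47.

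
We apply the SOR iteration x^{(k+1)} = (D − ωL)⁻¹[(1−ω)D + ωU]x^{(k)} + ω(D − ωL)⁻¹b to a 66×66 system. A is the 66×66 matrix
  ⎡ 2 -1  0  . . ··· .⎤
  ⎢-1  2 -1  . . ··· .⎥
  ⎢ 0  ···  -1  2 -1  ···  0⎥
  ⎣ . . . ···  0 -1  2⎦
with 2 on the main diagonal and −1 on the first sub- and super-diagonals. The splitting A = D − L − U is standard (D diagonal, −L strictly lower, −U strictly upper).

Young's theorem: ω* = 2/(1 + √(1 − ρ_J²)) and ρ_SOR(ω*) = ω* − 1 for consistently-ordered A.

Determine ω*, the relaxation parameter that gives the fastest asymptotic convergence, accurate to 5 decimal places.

[ρ_J] n=66: ρ(B_J) = cos(π/(n+1)) = cos(π/67) = 0.99890.
√(1 − cos²(π/67)) = sin(π/67) ≈ 0.046872.
ω* = 2/(1+0.046872) = 1.91045
Hence ρ(B_{ω*}) = 1.91045 − 1 = 0.91045.

ω* = 1.91045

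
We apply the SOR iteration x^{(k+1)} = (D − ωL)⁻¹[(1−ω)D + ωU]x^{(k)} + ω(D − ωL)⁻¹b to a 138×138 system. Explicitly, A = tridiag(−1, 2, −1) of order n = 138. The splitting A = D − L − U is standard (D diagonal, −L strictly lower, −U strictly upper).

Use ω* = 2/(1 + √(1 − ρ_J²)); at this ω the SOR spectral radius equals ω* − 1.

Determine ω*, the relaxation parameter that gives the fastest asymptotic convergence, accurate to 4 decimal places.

ω* = 1.9558

[ρ_J] n=138: ρ(B_J) = cos(π/(n+1)) = cos(π/139) = 0.9997.
root = sin(π/139) = 0.02260  (since 1−cos² = sin²).
ω* = 2/(1 + 0.02260) = 2/1.02260 = 1.9558.
Hence ρ(B_{ω*}) = 1.9558 − 1 = 0.9558.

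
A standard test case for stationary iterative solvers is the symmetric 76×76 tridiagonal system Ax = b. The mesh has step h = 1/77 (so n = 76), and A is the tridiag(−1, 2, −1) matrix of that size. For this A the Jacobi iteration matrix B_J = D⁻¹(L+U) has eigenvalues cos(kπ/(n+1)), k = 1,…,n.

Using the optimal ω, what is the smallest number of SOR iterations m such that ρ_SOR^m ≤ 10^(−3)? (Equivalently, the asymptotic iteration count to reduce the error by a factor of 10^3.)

m = 85

With n=76, ρ(Jacobi) = cos(π/77) = 0.9991678.
√(1−ρ_J²) simplifies to sin(π/77) = 0.0407886.
[ω*] 2 ÷ (1 + 0.0407886) = 2 ÷ 1.0407886 = 1.9216198.
ρ_SOR = ω* − 1 = 1.9216198 − 1 = 0.9216198.
Need (0.9216198)^m ≤ 10^(−3): m ≥ 3·ln10/|ln 0.9216198| = 6.90776/0.0816225 = 84.631 ⇒ m = 85.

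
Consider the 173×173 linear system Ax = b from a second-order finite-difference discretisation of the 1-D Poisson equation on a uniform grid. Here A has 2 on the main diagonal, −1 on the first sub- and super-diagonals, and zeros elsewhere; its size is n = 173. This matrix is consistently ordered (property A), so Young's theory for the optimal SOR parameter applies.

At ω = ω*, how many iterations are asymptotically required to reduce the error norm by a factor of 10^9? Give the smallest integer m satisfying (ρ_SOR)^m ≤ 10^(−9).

[ρ_J] n=173: ρ(B_J) = cos(π/(n+1)) = cos(π/174) = 0.9998370.
√(1−ρ_J²) simplifies to sin(π/174) = 0.0180541.
[ω*] 2 ÷ (1 + 0.0180541) = 2 ÷ 1.0180541 = 1.9645321.
ρ_SOR = ω* − 1 ≈ 0.9645321.
9·ln10 = 20.7233; −ln(0.9645321) = 0.0361122; m = ⌈20.7233/0.0361122⌉ = ⌈573.859⌉ = 574.

m = 574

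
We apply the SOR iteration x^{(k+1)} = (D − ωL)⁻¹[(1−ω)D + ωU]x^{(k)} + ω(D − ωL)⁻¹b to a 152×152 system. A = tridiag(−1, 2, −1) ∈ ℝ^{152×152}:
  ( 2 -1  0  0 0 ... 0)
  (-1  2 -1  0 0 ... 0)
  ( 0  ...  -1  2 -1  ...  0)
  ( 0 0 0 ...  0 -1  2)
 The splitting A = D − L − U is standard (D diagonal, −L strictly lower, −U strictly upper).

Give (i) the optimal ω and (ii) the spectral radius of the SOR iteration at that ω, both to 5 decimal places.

ω* = 1.95976, ρ_SOR = 0.95976

spectrum of D⁻¹(L+U) = {cos(kπ/153) : 1≤k≤152}; ρ_J = cos(π/153) = 0.99979.
√(1 − cos²(π/153)) = sin(π/153) ≈ 0.020532.
ω* = 2 / (1 + 0.020532) = 2 / 1.020532 ≈ 1.95976.
At ω = 1.95976 every |λ(B_ω)| = ω−1, so ρ_SOR = 0.95976.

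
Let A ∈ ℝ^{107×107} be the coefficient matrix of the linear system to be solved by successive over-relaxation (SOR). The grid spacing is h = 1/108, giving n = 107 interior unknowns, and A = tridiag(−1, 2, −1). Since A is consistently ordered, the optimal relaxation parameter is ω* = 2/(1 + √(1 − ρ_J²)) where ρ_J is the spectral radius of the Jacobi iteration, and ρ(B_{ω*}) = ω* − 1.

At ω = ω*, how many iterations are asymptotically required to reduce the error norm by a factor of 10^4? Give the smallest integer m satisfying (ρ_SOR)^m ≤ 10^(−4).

m = 159

spectrum of D⁻¹(L+U) = {cos(kπ/108) : 1≤k≤107}; ρ_J = cos(π/108) = 0.9995770.
√(1 − cos²(π/108)) = sin(π/108) ≈ 0.0290847.
Then 2/(1+√(1−ρ_J²)) = 2/(1+0.0290847); ω* = 2/1.0290847 = 1.9434746.
and ρ(B_{ω*}) = 1.9434746 − 1 = 0.9434746.
(0.9434746)^m ≤ 10^{−4}  ⇒  m·ln(0.9434746) ≤ −4·ln10  ⇒  m ≥ 158.292  ⇒  m = 159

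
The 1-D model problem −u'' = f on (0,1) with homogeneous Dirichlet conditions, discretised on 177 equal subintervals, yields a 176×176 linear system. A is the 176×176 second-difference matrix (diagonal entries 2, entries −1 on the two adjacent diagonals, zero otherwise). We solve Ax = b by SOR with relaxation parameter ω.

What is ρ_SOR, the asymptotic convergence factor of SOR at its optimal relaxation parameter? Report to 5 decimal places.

spectrum of D⁻¹(L+U) = {cos(kπ/177) : 1≤k≤176}; ρ_J = cos(π/177) = 0.99984.
√(1−ρ_J²) simplifies to sin(π/177) = 0.017748.
ω* = 2/(1 + 0.017748) = 2/1.017748 = 1.96512.
ρ_SOR = ω* − 1 = 1.96512 − 1 = 0.96512.

ρ_SOR = 0.96512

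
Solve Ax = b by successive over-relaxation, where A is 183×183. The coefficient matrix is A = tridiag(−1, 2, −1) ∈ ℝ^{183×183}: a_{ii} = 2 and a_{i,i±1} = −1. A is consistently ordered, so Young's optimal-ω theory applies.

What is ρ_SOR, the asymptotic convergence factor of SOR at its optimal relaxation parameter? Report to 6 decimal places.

ρ_SOR = 0.966427

B_J for the 183×183 system has eigenvalues cos(kπ/184); ρ_J = cos(π/184) = 0.999854.
1 − cos²(π/184) = sin²(π/184) ⇒ √(1−ρ_J²) = sin(π/184) = 0.0170730.
ω* = 2/(1+0.0170730) = 1.966427
At ω = 1.966427 every |λ(B_ω)| = ω−1, so ρ_SOR = 0.966427.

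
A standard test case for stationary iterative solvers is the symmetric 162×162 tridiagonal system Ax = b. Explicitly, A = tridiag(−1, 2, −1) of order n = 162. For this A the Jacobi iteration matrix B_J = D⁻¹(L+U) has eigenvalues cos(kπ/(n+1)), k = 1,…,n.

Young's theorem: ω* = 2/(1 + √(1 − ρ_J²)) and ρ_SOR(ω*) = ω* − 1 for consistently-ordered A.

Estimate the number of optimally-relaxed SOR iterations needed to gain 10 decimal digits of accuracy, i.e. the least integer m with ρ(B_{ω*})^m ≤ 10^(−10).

m = 598

spectrum of D⁻¹(L+U) = {cos(kπ/163) : 1≤k≤162}; ρ_J = cos(π/163) = 0.9998143.
√(1 − cos²(π/163)) = sin(π/163) ≈ 0.0192724.
So ω* = 2/1.0192724 = 1.9621840 (Young).
ρ(B_{ω*}) = ω*−1 = 0.9621840
m ≥ 10·ln10 / (−ln 0.9621840) = 597.306; smallest integer m = 598.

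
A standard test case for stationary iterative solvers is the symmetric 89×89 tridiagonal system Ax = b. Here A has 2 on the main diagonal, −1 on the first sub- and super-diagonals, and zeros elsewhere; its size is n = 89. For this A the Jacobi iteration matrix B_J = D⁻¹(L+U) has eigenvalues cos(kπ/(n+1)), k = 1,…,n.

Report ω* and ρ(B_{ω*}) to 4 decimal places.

ω* = 1.9326, ρ_SOR = 0.9326

[ρ_J] n=89: ρ(B_J) = cos(π/(n+1)) = cos(π/90) = 0.9994.
√(1−ρ_J²) simplifies to sin(π/90) = 0.03490.
ω* = 2/(1+0.03490) = 1.9326
and ρ(B_{ω*}) = 1.9326 − 1 = 0.9326.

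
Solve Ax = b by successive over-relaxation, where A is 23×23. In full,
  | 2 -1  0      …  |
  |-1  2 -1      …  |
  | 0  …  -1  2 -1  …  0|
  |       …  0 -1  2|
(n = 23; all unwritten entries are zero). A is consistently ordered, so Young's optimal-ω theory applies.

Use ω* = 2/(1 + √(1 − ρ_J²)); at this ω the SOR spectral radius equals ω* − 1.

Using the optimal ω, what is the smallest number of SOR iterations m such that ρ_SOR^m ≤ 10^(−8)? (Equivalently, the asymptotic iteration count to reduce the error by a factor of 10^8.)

ρ_J = max_k |cos(kπ/24)| = cos(π/24) = 0.9914449
1 − cos²(π/24) = sin²(π/24) ⇒ √(1−ρ_J²) = sin(π/24) = 0.1305262.
ω* = 2/(1+0.1305262) = 1.7690877
At ω = 1.7690877 every |λ(B_ω)| = ω−1, so ρ_SOR = 0.7690877.
For 8 digits: m = 8·ln10 / (−ln 0.7690877) = 18.4207/0.26255 = 70.161; round up → m = 71.

m = 71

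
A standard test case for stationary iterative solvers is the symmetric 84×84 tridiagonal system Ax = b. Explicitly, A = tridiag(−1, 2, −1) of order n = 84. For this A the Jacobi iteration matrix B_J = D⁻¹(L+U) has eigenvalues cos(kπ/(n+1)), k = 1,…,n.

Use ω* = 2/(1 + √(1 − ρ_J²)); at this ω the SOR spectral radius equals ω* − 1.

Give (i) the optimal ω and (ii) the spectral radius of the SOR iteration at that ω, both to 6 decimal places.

spectrum of D⁻¹(L+U) = {cos(kπ/85) : 1≤k≤84}; ρ_J = cos(π/85) = 0.999317.
√(1 − cos²(π/85)) = sin(π/85) ≈ 0.0369515.
ω* = 2 / (1 + 0.0369515) = 2 / 1.0369515 ≈ 1.928731.
[ρ_SOR] ω* − 1 = 0.928731.

ω* = 1.928731, ρ_SOR = 0.928731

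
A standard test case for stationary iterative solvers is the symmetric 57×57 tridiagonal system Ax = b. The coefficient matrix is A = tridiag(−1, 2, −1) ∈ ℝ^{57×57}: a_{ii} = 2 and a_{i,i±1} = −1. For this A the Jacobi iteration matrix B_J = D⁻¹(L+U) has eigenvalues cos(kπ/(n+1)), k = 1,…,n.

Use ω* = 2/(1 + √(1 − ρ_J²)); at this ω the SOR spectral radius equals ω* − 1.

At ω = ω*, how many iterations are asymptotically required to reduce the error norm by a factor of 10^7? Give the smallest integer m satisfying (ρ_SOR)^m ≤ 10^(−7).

m = 149

spectrum of D⁻¹(L+U) = {cos(kπ/58) : 1≤k≤57}; ρ_J = cos(π/58) = 0.9985334.
√(1−ρ_J²) = |sin(π/58)| = 0.0541389
So ω* = 2/1.0541389 = 1.8972832 (Young).
ρ_SOR = ω* − 1 = 1.8972832 − 1 = 0.8972832.
m ≥ 7·ln10 / (−ln 0.8972832) = 148.713; smallest integer m = 149.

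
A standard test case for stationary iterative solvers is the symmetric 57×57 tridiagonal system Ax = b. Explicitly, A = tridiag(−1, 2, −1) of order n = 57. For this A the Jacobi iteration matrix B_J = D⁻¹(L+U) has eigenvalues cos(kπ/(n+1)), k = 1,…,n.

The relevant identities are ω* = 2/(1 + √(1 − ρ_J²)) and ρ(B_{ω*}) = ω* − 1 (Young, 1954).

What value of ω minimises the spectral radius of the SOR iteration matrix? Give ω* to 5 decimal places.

spectrum of D⁻¹(L+U) = {cos(kπ/58) : 1≤k≤57}; ρ_J = cos(π/58) = 0.99853.
√(1−ρ_J²) simplifies to sin(π/58) = 0.054139.
ω* = 2/(1 + 0.054139) = 2/1.054139 = 1.89728.
At ω = 1.89728 every |λ(B_ω)| = ω−1, so ρ_SOR = 0.89728.

ω* = 1.89728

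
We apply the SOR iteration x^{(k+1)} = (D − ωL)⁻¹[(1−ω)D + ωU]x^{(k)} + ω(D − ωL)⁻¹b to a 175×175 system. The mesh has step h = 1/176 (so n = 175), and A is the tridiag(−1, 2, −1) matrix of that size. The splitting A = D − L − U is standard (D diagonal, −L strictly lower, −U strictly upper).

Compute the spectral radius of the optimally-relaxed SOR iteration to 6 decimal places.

ρ_SOR = 0.964928

[ρ_J] n=175: ρ(B_J) = cos(π/(n+1)) = cos(π/176) = 0.999841.
√(1 − cos²(π/176)) = sin(π/176) ≈ 0.0178490.
ω* = 2/(1+0.0178490) = 1.964928
[ρ_SOR] ω* − 1 = 0.964928.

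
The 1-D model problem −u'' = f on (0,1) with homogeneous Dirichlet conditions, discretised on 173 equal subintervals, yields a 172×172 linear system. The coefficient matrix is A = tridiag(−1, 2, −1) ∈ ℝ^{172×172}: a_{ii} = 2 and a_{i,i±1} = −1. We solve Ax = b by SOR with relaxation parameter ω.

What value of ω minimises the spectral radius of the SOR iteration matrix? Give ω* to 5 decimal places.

ω* = 1.96433

[ρ_J] n=172: ρ(B_J) = cos(π/(n+1)) = cos(π/173) = 0.99984.
root = sin(π/173) = 0.018158  (since 1−cos² = sin²).
[ω*] 2 ÷ (1 + 0.018158) = 2 ÷ 1.018158 = 1.96433.
[ρ_SOR] ω* − 1 = 0.96433.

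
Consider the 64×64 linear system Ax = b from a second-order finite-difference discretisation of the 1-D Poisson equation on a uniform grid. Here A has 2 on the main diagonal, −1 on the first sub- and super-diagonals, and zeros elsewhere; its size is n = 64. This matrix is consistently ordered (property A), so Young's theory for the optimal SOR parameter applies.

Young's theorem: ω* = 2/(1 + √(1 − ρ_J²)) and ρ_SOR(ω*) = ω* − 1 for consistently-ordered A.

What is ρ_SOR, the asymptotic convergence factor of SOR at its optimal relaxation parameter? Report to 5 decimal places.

B_J for the 64×64 system has eigenvalues cos(kπ/65); ρ_J = cos(π/65) = 0.99883.
√(1 − cos²(π/65)) = sin(π/65) ≈ 0.048313.
ω* = 2/(1+0.048313) = 1.90783
ρ_SOR = ω* − 1 ≈ 0.90783.

ρ_SOR = 0.90783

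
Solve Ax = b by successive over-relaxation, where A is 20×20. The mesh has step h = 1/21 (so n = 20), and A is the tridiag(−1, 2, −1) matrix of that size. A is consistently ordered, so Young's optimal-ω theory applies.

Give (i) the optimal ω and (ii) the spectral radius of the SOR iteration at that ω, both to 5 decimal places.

spectrum of D⁻¹(L+U) = {cos(kπ/21) : 1≤k≤20}; ρ_J = cos(π/21) = 0.98883.
√(1−ρ_J²) = |sin(π/21)| = 0.149042
ω* = 2/(1 + 0.149042) = 2/1.149042 = 1.74058.
and ρ(B_{ω*}) = 1.74058 − 1 = 0.74058.

ω* = 1.74058, ρ_SOR = 0.74058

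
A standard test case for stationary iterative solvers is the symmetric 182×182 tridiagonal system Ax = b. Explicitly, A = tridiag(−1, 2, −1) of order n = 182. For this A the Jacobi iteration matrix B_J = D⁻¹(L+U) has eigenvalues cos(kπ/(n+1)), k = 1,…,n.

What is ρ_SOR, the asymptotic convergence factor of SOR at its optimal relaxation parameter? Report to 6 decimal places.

ρ_SOR = 0.966247

[ρ_J] n=182: ρ(B_J) = cos(π/(n+1)) = cos(π/183) = 0.999853.
1 − cos²(π/183) = sin²(π/183) ⇒ √(1−ρ_J²) = sin(π/183) = 0.0171663.
Then 2/(1+√(1−ρ_J²)) = 2/(1+0.0171663); ω* = 2/1.0171663 = 1.966247.
ρ_SOR = ω* − 1 ≈ 0.966247.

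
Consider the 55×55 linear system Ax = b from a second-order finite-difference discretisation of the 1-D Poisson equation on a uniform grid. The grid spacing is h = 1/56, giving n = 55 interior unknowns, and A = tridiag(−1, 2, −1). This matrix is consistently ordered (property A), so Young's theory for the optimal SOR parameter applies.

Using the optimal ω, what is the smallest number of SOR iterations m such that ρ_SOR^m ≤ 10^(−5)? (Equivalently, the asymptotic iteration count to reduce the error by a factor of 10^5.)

[ρ_J] n=55: ρ(B_J) = cos(π/(n+1)) = cos(π/56) = 0.9984268.
√(1−ρ_J²) = |sin(π/56)| = 0.0560704
Then 2/(1+√(1−ρ_J²)) = 2/(1+0.0560704); ω* = 2/1.0560704 = 1.8938131.
ρ_SOR = ω* − 1 = 1.8938131 − 1 = 0.8938131.
ρ_SOR^m ≤ 10^(−5) ⇔ m ≥ 5·ln10/(−ln 0.8938131) = 11.5129/0.112259 = 102.557; m = ⌈102.557⌉ = 103.

m = 103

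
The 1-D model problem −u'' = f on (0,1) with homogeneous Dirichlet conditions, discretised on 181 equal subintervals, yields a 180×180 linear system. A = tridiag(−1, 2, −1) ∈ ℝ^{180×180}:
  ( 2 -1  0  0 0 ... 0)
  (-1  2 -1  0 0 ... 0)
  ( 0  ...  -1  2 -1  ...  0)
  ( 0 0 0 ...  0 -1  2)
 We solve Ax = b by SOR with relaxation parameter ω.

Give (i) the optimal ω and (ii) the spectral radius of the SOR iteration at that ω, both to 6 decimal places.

ω* = 1.965880, ρ_SOR = 0.965880

B_J for the 180×180 system has eigenvalues cos(kπ/181); ρ_J = cos(π/181) = 0.999849.
√(1 − cos²(π/181)) = sin(π/181) ≈ 0.0173560.
[ω*] 2 ÷ (1 + 0.0173560) = 2 ÷ 1.0173560 = 1.965880.
ρ(B_{ω*}) = ω*−1 = 0.965880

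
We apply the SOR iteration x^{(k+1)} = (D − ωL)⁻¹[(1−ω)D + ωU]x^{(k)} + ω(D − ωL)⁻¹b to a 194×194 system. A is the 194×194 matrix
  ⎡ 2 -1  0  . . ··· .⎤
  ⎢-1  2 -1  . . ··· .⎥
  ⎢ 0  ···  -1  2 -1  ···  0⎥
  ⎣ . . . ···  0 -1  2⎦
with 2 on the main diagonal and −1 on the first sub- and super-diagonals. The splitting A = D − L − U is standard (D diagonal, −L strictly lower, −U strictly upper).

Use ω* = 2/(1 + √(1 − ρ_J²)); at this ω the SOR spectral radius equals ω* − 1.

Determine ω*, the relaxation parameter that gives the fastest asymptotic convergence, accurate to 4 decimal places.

½·tridiag(1,0,1) at n=194: λ_k = cos(kπ/195); max |λ| at k=1 ⇒ ρ_J = cos(π/195) ≈ 0.9999.
√(1−ρ_J²) simplifies to sin(π/195) = 0.01611.
Young: ω* = 2/(1+√(1−ρ_J²)) = 2/(1+0.01611) = 2/1.01611 = 1.9683.
ρ_SOR = ω* − 1 = 1.9683 − 1 = 0.9683.

ω* = 1.9683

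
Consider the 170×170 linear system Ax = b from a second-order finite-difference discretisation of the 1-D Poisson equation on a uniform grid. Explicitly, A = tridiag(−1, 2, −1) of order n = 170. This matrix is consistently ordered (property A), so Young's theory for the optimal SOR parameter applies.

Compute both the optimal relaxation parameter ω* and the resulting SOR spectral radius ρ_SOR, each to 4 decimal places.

ω* = 1.9639, ρ_SOR = 0.9639

[ρ_J] n=170: ρ(B_J) = cos(π/(n+1)) = cos(π/171) = 0.9998.
√(1−ρ_J²) simplifies to sin(π/171) = 0.01837.
Then 2/(1+√(1−ρ_J²)) = 2/(1+0.01837); ω* = 2/1.01837 = 1.9639.
ρ(B_{ω*}) = ω*−1 = 0.9639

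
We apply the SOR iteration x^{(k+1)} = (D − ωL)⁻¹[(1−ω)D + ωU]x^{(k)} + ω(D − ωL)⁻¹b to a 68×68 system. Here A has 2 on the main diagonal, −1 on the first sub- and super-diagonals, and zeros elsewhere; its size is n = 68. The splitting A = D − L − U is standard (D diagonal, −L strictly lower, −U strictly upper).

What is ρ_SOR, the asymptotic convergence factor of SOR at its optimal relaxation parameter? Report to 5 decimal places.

ρ_SOR = 0.91293

B_J for the 68×68 system has eigenvalues cos(kπ/69); ρ_J = cos(π/69) = 0.99896.
1 − cos²(π/69) = sin²(π/69) ⇒ √(1−ρ_J²) = sin(π/69) = 0.045515.
ω* = 2/(1 + 0.045515) = 2/1.045515 = 1.91293.
ρ_SOR = ω* − 1 = 1.91293 − 1 = 0.91293.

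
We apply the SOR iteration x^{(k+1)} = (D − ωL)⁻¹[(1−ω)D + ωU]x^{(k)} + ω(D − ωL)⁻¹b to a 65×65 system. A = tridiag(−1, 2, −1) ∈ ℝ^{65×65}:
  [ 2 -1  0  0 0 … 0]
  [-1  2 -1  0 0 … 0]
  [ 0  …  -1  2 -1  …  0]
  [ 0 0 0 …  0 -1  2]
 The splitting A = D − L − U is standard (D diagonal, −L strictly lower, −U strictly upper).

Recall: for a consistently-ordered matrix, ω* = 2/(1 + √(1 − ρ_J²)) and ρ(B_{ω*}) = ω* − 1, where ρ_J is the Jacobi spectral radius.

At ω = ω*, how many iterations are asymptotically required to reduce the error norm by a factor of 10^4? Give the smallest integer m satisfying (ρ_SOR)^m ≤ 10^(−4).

spectrum of D⁻¹(L+U) = {cos(kπ/66) : 1≤k≤65}; ρ_J = cos(π/66) = 0.9988673.
√(1−ρ_J²) = |sin(π/66)| = 0.0475819
ω* = 2/(1+0.0475819) = 1.9091586
ρ(B_{ω*}) = ω*−1 = 0.9091586
4·ln10 = 9.21034; −ln(0.9091586) = 0.0952357; m = ⌈9.21034/0.0952357⌉ = ⌈96.711⌉ = 97.

m = 97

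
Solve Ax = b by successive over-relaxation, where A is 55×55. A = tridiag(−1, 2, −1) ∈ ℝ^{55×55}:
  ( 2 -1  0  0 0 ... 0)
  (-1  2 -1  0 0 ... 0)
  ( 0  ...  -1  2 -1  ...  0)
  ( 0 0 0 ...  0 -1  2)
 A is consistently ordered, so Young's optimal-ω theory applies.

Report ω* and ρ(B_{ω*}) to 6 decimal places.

ω* = 1.893813, ρ_SOR = 0.893813

With n=55, ρ(Jacobi) = cos(π/56) = 0.998427.
√(1−ρ_J²) simplifies to sin(π/56) = 0.0560704.
[ω*] 2 ÷ (1 + 0.0560704) = 2 ÷ 1.0560704 = 1.893813.
Hence ρ(B_{ω*}) = 1.893813 − 1 = 0.893813.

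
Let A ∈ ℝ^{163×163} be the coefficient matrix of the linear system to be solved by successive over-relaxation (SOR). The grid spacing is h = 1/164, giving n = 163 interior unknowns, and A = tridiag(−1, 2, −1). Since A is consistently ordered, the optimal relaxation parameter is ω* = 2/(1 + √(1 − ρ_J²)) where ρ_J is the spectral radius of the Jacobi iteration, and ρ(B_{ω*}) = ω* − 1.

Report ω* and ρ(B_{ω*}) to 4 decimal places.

With n=163, ρ(Jacobi) = cos(π/164) = 0.9998.
1 − cos²(π/164) = sin²(π/164) ⇒ √(1−ρ_J²) = sin(π/164) = 0.01915.
ω* = 2/(1+0.01915) = 1.9624
ρ_SOR = ω* − 1 = 1.9624 − 1 = 0.9624.

ω* = 1.9624, ρ_SOR = 0.9624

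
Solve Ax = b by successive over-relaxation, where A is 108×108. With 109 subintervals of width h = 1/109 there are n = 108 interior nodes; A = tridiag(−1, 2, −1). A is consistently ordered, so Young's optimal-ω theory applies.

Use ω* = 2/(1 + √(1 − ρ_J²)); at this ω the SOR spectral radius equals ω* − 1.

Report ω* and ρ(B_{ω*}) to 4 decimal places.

ω* = 1.9440, ρ_SOR = 0.9440

With n=108, ρ(Jacobi) = cos(π/109) = 0.9996.
√(1 − cos²(π/109)) = sin(π/109) ≈ 0.02882.
ω* = 2 / (1 + 0.02882) = 2 / 1.02882 ≈ 1.9440.
Hence ρ(B_{ω*}) = 1.9440 − 1 = 0.9440.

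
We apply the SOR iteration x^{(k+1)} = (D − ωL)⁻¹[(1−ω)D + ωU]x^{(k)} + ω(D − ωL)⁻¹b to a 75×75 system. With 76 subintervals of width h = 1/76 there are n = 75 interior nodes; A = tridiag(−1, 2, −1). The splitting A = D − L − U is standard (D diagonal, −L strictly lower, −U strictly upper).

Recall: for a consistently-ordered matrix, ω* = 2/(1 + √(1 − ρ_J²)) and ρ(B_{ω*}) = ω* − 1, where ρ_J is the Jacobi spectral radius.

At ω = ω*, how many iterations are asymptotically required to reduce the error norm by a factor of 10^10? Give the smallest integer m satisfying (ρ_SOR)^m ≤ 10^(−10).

n=75: λ(B_J) = 1 − λ(A)/2 = cos(kπ/76); k=1 gives ρ_J = 0.9991458.
√(1 − cos²(π/76)) = sin(π/76) ≈ 0.0413250.
[ω*] 2 ÷ (1 + 0.0413250) = 2 ÷ 1.0413250 = 1.9206300.
ρ(B_{ω*}) = ω*−1 = 0.9206300
m ≥ 10·ln10 / (−ln 0.9206300) = 278.437; smallest integer m = 279.

m = 279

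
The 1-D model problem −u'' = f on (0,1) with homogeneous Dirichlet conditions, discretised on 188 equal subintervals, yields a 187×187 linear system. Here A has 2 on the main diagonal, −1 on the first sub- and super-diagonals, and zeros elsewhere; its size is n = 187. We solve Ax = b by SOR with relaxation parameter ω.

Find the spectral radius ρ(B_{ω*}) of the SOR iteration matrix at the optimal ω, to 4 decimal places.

With n=187, ρ(Jacobi) = cos(π/188) = 0.9999.
√(1−ρ_J²) simplifies to sin(π/188) = 0.01671.
So ω* = 2/1.01671 = 1.9671 (Young).
and ρ(B_{ω*}) = 1.9671 − 1 = 0.9671.

ρ_SOR = 0.9671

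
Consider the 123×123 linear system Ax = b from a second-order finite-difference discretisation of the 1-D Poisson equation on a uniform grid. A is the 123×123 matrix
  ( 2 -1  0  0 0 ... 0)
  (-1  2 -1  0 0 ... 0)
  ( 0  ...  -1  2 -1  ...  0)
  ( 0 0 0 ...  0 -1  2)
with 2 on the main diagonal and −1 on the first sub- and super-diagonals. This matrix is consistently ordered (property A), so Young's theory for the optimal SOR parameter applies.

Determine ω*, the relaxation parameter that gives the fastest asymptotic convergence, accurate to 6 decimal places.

½·tridiag(1,0,1) at n=123: λ_k = cos(kπ/124); max |λ| at k=1 ⇒ ρ_J = cos(π/124) ≈ 0.999679.
√(1 − cos²(π/124)) = sin(π/124) ≈ 0.0253327.
Young: ω* = 2/(1+√(1−ρ_J²)) = 2/(1+0.0253327) = 2/1.0253327 = 1.950586.
ρ_SOR = ω* − 1 ≈ 0.950586.

ω* = 1.950586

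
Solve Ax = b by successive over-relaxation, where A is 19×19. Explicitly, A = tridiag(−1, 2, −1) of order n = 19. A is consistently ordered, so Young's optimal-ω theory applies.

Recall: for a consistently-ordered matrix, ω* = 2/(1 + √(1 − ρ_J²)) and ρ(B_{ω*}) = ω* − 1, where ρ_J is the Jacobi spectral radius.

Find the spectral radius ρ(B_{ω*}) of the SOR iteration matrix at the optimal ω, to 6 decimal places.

[ρ_J] n=19: ρ(B_J) = cos(π/(n+1)) = cos(π/20) = 0.987688.
1 − cos²(π/20) = sin²(π/20) ⇒ √(1−ρ_J²) = sin(π/20) = 0.1564345.
ω* = 2/(1+0.1564345) = 1.729454
and ρ(B_{ω*}) = 1.729454 − 1 = 0.729454.

ρ_SOR = 0.729454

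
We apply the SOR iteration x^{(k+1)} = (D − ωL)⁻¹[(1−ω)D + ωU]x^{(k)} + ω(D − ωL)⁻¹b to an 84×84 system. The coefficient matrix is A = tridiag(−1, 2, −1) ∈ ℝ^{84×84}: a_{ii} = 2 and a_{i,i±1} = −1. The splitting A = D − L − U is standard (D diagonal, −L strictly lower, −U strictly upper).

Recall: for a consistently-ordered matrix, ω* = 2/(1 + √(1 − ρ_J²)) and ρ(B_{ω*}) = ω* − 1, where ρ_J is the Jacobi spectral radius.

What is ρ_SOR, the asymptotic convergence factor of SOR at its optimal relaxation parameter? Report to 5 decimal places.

ρ_SOR = 0.92873

spectrum of D⁻¹(L+U) = {cos(kπ/85) : 1≤k≤84}; ρ_J = cos(π/85) = 0.99932.
√(1−ρ_J²) = |sin(π/85)| = 0.036951
ω* = 2 / (1 + 0.036951) = 2 / 1.036951 ≈ 1.92873.
At ω = 1.92873 every |λ(B_ω)| = ω−1, so ρ_SOR = 0.92873.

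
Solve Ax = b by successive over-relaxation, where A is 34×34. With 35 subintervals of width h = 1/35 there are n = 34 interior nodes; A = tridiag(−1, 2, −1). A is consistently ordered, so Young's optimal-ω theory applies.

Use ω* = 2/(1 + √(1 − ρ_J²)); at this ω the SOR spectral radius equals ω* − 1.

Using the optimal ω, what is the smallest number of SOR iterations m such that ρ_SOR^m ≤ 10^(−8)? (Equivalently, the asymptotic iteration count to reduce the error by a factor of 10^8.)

m = 103

B_J for the 34×34 system has eigenvalues cos(kπ/35); ρ_J = cos(π/35) = 0.9959743.
root = sin(π/35) = 0.0896393  (since 1−cos² = sin²).
ω* = 2 / (1 + 0.0896393) = 2 / 1.0896393 ≈ 1.8354698.
[ρ_SOR] ω* − 1 = 0.8354698.
m ≥ 8·ln10 / (−ln 0.8354698) = 102.473; smallest integer m = 103.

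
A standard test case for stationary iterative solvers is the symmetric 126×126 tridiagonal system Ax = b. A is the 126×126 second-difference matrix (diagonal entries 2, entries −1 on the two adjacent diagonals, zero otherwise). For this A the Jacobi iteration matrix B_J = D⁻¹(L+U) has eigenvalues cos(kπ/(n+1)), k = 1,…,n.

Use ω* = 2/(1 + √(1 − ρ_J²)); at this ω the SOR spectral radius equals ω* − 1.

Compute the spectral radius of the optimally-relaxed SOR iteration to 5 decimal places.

ρ_SOR = 0.95173

spectrum of D⁻¹(L+U) = {cos(kπ/127) : 1≤k≤126}; ρ_J = cos(π/127) = 0.99969.
√(1−ρ_J²) simplifies to sin(π/127) = 0.024734.
ω* = 2/(1+0.024734) = 1.95173
and ρ(B_{ω*}) = 1.95173 − 1 = 0.95173.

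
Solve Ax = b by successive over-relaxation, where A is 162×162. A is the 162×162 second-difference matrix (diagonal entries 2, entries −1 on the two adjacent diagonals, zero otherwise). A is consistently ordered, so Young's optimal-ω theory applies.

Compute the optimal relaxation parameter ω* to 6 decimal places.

spectrum of D⁻¹(L+U) = {cos(kπ/163) : 1≤k≤162}; ρ_J = cos(π/163) = 0.999814.
1 − cos²(π/163) = sin²(π/163) ⇒ √(1−ρ_J²) = sin(π/163) = 0.0192724.
So ω* = 2/1.0192724 = 1.962184 (Young).
ρ_SOR = ω* − 1 ≈ 0.962184.

ω* = 1.962184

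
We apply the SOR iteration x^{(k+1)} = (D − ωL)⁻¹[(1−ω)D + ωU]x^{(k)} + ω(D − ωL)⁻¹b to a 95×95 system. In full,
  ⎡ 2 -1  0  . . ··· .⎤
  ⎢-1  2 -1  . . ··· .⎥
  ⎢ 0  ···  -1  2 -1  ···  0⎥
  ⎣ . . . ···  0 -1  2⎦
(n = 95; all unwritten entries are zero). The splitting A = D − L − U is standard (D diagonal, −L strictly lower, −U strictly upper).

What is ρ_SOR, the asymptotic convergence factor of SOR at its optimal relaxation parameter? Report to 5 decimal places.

spectrum of D⁻¹(L+U) = {cos(kπ/96) : 1≤k≤95}; ρ_J = cos(π/96) = 0.99946.
√(1−ρ_J²) = |sin(π/96)| = 0.032719
ω* = 2/(1 + 0.032719) = 2/1.032719 = 1.93664.
ρ_SOR = ω* − 1 ≈ 0.93664.

ρ_SOR = 0.93664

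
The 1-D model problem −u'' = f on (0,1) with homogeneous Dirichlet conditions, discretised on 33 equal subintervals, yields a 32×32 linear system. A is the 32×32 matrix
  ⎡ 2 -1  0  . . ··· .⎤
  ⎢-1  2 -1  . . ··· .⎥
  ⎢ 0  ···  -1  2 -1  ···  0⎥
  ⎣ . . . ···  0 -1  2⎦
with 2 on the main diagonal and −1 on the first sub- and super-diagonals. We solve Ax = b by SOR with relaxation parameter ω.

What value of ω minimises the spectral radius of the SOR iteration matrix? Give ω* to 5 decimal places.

ω* = 1.82639

½·tridiag(1,0,1) at n=32: λ_k = cos(kπ/33); max |λ| at k=1 ⇒ ρ_J = cos(π/33) ≈ 0.99547.
√(1 − cos²(π/33)) = sin(π/33) ≈ 0.095056.
Young: ω* = 2/(1+√(1−ρ_J²)) = 2/(1+0.095056) = 2/1.095056 = 1.82639.
Hence ρ(B_{ω*}) = 1.82639 − 1 = 0.82639.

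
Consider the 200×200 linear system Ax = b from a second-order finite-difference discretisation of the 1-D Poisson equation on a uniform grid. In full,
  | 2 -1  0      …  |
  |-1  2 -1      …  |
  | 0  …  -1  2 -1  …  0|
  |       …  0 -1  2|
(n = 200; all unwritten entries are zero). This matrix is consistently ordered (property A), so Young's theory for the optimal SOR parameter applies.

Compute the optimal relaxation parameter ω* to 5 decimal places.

ω* = 1.96922

With n=200, ρ(Jacobi) = cos(π/201) = 0.99988.
√(1 − cos²(π/201)) = sin(π/201) ≈ 0.015629.
ω* = 2/(1+0.015629) = 1.96922
and ρ(B_{ω*}) = 1.96922 − 1 = 0.96922.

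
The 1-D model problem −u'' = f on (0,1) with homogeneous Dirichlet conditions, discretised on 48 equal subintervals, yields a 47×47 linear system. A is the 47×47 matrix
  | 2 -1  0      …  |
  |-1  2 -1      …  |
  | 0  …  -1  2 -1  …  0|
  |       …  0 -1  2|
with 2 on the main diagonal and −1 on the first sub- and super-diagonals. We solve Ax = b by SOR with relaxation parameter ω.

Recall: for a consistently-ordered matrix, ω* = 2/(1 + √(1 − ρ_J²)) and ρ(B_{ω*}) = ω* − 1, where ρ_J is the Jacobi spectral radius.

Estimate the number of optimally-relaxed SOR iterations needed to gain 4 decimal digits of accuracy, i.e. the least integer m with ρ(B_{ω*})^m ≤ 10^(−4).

m = 71

ρ_J = max_k |cos(kπ/48)| = cos(π/48) = 0.9978589
root = sin(π/48) = 0.0654031  (since 1−cos² = sin²).
So ω* = 2/1.0654031 = 1.8772237 (Young).
ρ_SOR = ω* − 1 = 1.8772237 − 1 = 0.8772237.
m ≥ 4·ln10 / (−ln 0.8772237) = 70.312; smallest integer m = 71.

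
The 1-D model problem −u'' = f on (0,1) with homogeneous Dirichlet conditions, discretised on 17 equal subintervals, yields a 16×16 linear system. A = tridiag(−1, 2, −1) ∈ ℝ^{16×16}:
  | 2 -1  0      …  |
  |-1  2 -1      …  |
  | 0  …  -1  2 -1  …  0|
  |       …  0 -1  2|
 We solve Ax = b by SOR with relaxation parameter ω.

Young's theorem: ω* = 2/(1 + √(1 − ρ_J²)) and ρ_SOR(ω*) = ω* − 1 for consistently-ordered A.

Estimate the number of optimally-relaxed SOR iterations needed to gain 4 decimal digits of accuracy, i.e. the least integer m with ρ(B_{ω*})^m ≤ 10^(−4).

m = 25

½·tridiag(1,0,1) at n=16: λ_k = cos(kπ/17); max |λ| at k=1 ⇒ ρ_J = cos(π/17) ≈ 0.9829731.
root = sin(π/17) = 0.1837495  (since 1−cos² = sin²).
ω* = 2/(1 + 0.1837495) = 2/1.1837495 = 1.6895466.
[ρ_SOR] ω* − 1 = 0.6895466.
m ≥ 4·ln10 / (−ln 0.6895466) = 24.778; smallest integer m = 25.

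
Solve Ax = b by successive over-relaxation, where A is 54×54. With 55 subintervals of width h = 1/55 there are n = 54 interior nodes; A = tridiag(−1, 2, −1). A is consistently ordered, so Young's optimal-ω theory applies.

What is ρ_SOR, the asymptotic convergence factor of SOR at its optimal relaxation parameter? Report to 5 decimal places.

ρ_SOR = 0.89199

n=54: λ(B_J) = 1 − λ(A)/2 = cos(kπ/55); k=1 gives ρ_J = 0.99837.
root = sin(π/55) = 0.057089  (since 1−cos² = sin²).
So ω* = 2/1.057089 = 1.89199 (Young).
Hence ρ(B_{ω*}) = 1.89199 − 1 = 0.89199.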